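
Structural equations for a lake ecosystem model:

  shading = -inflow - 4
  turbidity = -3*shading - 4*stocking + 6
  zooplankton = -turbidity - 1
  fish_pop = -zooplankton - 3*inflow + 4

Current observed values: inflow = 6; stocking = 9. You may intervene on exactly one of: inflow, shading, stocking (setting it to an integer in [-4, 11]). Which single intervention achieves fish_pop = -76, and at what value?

set shading = 11

Intervening on inflow: the paths from inflow to fish_pop cancel (net effect zero), leaving fish_pop = -13; -76 is unreachable this way.
Intervening on shading: with other inputs at their observed values, fish_pop = -3*shading - 43. Solving for -76 gives shading = 11, within [-4, 11].
Intervening on stocking: fish_pop = -4*stocking + 23. Reaching -76 requires stocking = 99/4, not an integer.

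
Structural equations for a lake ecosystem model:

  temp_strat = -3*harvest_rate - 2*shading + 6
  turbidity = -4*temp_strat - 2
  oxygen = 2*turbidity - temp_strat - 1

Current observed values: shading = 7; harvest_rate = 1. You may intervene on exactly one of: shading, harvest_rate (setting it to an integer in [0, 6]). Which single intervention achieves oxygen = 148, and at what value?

Intervening on shading: oxygen = 18*shading - 32. Reaching 148 requires shading = 10, outside [0, 6].
Intervening on harvest_rate: with other inputs at their observed values, oxygen = 27*harvest_rate + 67. Solving for 148 gives harvest_rate = 3, within [0, 6].

set harvest_rate = 3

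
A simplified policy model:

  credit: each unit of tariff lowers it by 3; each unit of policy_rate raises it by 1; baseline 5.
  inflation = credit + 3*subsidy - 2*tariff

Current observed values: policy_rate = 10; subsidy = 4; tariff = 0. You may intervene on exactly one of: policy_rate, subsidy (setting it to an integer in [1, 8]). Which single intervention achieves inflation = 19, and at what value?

set policy_rate = 2

Intervening on policy_rate: with other inputs at their observed values, inflation = policy_rate + 17. Solving for 19 gives policy_rate = 2, within [1, 8].
Intervening on subsidy: inflation = 3*subsidy + 15. Reaching 19 requires subsidy = 4/3, not an integer.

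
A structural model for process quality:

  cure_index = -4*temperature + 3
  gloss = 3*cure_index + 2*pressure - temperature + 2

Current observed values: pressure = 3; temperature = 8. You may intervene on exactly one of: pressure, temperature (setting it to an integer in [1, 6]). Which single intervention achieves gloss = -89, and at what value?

set pressure = 2

Intervening on pressure: with other inputs at their observed values, gloss = 2*pressure - 93. Solving for -89 gives pressure = 2, within [1, 6].
Intervening on temperature: gloss = -13*temperature + 17. Reaching -89 requires temperature = 106/13, not an integer.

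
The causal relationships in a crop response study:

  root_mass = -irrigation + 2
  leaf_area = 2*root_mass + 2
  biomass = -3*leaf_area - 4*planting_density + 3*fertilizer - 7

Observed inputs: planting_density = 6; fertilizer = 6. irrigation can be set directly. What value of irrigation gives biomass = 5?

Substituting into the leaf_area equation gives leaf_area = -2*irrigation + 6.
Substituting into the biomass equation gives biomass = 6*irrigation - 31.
Solve 6*irrigation - 31 = 5: irrigation = (5 + 31) / 6 = 6.

irrigation = 6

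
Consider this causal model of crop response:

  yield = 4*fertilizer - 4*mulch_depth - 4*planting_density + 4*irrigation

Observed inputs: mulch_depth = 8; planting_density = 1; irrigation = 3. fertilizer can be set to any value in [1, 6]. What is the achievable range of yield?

-20 to 0

Substituting into the yield equation gives yield = 4*fertilizer - 24.
Linear in fertilizer, so extremes are at the endpoints: fertilizer = 1 gives yield = -20; fertilizer = 6 gives yield = 0.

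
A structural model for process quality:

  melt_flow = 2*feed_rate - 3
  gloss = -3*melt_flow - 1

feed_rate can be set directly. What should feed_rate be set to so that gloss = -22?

feed_rate = 5

Substituting into the gloss equation gives gloss = -6*feed_rate + 8.
Solve -6*feed_rate + 8 = -22: feed_rate = (-22 - 8) / -6 = 5.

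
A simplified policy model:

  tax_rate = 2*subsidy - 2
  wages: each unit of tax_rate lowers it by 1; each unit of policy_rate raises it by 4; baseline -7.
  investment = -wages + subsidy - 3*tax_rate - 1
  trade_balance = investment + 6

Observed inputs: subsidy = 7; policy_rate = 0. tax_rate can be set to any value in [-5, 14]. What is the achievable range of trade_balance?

-9 to 29

Intervening on tax_rate fixes its value directly, overriding its dependence on subsidy.
Substituting into the wages equation gives wages = -tax_rate - 7.
This gives investment = -2*tax_rate + 13.
trade_balance becomes -2*tax_rate + 19.
Linear in tax_rate, so extremes are at the endpoints: tax_rate = -5 gives trade_balance = 29; tax_rate = 14 gives trade_balance = -9.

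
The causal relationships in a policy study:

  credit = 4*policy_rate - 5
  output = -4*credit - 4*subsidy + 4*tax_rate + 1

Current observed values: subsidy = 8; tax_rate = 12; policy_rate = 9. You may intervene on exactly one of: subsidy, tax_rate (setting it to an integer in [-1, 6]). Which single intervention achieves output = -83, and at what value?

set subsidy = 2

Intervening on subsidy: with other inputs at their observed values, output = -4*subsidy - 75. Solving for -83 gives subsidy = 2, within [-1, 6].
Intervening on tax_rate: output = 4*tax_rate - 155. Reaching -83 requires tax_rate = 18, outside [-1, 6].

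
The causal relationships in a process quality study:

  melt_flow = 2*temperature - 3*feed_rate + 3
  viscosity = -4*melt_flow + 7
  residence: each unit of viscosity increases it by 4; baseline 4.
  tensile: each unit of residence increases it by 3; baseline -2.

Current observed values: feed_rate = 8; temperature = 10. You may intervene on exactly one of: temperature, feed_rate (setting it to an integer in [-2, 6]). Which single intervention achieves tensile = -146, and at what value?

set feed_rate = 6

Intervening on temperature: tensile = -96*temperature + 1102. Reaching -146 requires temperature = 13, outside [-2, 6].
Intervening on feed_rate: with other inputs at their observed values, tensile = 144*feed_rate - 1010. Solving for -146 gives feed_rate = 6, within [-2, 6].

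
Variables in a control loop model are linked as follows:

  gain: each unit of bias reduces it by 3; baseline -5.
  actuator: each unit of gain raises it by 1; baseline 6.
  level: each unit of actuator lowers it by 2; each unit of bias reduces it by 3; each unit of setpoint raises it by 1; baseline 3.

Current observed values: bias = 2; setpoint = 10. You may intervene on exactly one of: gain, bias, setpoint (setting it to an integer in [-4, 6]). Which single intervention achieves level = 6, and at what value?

Intervening on gain: level = -2*gain - 5. Reaching 6 requires gain = -11/2, not an integer.
Intervening on bias: level = 3*bias + 11. Reaching 6 requires bias = -5/3, not an integer.
Intervening on setpoint: with other inputs at their observed values, level = setpoint + 7. Solving for 6 gives setpoint = -1, within [-4, 6].

set setpoint = -1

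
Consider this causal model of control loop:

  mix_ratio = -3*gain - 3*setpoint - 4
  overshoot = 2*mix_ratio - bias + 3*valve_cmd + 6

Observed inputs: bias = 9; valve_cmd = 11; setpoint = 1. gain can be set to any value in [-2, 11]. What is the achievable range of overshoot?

-50 to 28

Substituting into the mix_ratio equation gives mix_ratio = -3*gain - 7.
overshoot becomes -6*gain + 16.
Linear in gain, so extremes are at the endpoints: gain = -2 gives overshoot = 28; gain = 11 gives overshoot = -50.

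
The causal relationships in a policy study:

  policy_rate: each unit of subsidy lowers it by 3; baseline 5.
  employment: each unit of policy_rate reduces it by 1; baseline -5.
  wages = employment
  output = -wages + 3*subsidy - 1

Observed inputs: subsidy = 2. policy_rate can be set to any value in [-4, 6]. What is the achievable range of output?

6 to 16

Intervening on policy_rate fixes its value directly, overriding its dependence on subsidy.
Substituting into the wages equation gives wages = -policy_rate - 5.
Substituting into the output equation gives output = policy_rate + 10.
Linear in policy_rate, so extremes are at the endpoints: policy_rate = -4 gives output = 6; policy_rate = 6 gives output = 16.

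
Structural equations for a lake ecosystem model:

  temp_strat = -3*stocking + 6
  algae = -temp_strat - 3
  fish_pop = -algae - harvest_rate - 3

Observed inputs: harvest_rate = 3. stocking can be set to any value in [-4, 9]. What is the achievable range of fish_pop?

-24 to 15

Substituting into the algae equation gives algae = 3*stocking - 9.
So fish_pop = -3*stocking + 3.
Linear in stocking, so extremes are at the endpoints: stocking = -4 gives fish_pop = 15; stocking = 9 gives fish_pop = -24.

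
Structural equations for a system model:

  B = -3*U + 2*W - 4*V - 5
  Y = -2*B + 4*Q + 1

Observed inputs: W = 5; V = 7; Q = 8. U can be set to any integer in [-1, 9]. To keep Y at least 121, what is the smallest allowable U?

U = 7

Substituting into the B equation gives B = -3*U - 23.
Substituting into the Y equation gives Y = 6*U + 79.
Require 6*U + 79 ≥ 121, so U ≥ 7.
The smallest integer in [-1, 9] satisfying this is 7.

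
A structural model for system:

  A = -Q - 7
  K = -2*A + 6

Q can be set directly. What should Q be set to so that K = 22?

Q = 1

Substituting into the K equation gives K = 2*Q + 20.
Solve 2*Q + 20 = 22: Q = (22 - 20) / 2 = 1.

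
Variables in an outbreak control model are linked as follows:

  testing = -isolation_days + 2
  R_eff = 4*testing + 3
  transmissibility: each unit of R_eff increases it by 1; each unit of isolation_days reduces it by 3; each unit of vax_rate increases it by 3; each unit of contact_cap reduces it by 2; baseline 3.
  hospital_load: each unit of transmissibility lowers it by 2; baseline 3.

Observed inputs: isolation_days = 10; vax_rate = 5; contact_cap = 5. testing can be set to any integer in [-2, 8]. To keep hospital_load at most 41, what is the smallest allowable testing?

Intervening on testing fixes its value directly, overriding its dependence on isolation_days.
Substituting into the transmissibility equation gives transmissibility = 4*testing - 19.
Substituting into the hospital_load equation gives hospital_load = -8*testing + 41.
Require -8*testing + 41 ≤ 41, so testing ≥ 0.
The smallest integer in [-2, 8] satisfying this is 0.

testing = 0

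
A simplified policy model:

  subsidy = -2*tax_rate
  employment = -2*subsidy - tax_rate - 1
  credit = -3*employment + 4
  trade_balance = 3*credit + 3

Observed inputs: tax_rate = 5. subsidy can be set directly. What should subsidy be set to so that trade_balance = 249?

subsidy = 10

Intervening on subsidy fixes its value directly, overriding its dependence on tax_rate.
Substituting into the employment equation gives employment = -2*subsidy - 6.
Substituting into the credit equation gives credit = 6*subsidy + 22.
Substituting into the trade_balance equation gives trade_balance = 18*subsidy + 69.
Solve 18*subsidy + 69 = 249: subsidy = (249 - 69) / 18 = 10.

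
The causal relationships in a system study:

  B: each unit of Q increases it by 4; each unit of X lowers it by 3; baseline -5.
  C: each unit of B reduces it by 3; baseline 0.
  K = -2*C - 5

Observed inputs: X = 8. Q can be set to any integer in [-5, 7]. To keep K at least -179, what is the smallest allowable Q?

Q = 0

Substituting into the B equation gives B = 4*Q - 29.
Substituting into the C equation gives C = -12*Q + 87.
This gives K = 24*Q - 179.
Require 24*Q - 179 ≥ -179, so Q ≥ 0.
The smallest integer in [-5, 7] satisfying this is 0.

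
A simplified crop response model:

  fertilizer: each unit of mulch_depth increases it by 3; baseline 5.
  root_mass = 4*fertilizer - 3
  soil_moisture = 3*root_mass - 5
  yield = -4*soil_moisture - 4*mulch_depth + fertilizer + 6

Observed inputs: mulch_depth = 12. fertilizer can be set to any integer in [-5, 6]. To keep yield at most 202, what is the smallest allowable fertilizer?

Intervening on fertilizer fixes its value directly, overriding its dependence on mulch_depth.
Substituting into the soil_moisture equation gives soil_moisture = 12*fertilizer - 14.
So yield = -47*fertilizer + 14.
Require -47*fertilizer + 14 ≤ 202, so fertilizer ≥ -4.
The smallest integer in [-5, 6] satisfying this is -4.

fertilizer = -4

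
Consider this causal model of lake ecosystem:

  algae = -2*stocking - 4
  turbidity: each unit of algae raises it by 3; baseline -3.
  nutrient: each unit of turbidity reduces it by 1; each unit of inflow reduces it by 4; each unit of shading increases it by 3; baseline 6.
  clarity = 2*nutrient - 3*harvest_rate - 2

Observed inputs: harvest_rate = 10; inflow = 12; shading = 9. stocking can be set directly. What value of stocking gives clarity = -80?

Substituting into the turbidity equation gives turbidity = -6*stocking - 15.
So nutrient = 6*stocking.
This gives clarity = 12*stocking - 32.
Solve 12*stocking - 32 = -80: stocking = (-80 + 32) / 12 = -4.

stocking = -4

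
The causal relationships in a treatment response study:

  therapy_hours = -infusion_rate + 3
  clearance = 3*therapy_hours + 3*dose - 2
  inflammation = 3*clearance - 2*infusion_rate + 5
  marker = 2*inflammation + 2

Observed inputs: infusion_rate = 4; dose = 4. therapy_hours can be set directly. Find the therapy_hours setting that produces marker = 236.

Intervening on therapy_hours fixes its value directly, overriding its dependence on infusion_rate.
Substituting into the clearance equation gives clearance = 3*therapy_hours + 10.
Substituting into the inflammation equation gives inflammation = 9*therapy_hours + 27.
Substituting into the marker equation gives marker = 18*therapy_hours + 56.
Solve 18*therapy_hours + 56 = 236: therapy_hours = (236 - 56) / 18 = 10.

therapy_hours = 10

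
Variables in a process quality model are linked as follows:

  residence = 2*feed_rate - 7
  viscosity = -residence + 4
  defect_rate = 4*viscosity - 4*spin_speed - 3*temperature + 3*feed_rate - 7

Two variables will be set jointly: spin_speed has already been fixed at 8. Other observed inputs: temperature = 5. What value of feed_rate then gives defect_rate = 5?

feed_rate = -3

With spin_speed held at 8:
Substituting into the viscosity equation gives viscosity = -2*feed_rate + 11.
Substituting into the defect_rate equation gives defect_rate = -5*feed_rate - 10.
Solve -5*feed_rate - 10 = 5: feed_rate = (5 + 10) / -5 = -3.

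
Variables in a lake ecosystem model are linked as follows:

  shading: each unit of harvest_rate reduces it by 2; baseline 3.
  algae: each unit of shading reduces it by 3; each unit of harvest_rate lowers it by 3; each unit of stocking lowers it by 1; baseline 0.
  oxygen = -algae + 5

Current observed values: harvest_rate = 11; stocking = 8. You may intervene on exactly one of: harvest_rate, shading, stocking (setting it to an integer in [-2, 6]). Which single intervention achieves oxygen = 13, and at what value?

set harvest_rate = 3

Intervening on harvest_rate: with other inputs at their observed values, oxygen = -3*harvest_rate + 22. Solving for 13 gives harvest_rate = 3, within [-2, 6].
Intervening on shading: oxygen = 3*shading + 46. Reaching 13 requires shading = -11, outside [-2, 6].
Intervening on stocking: oxygen = stocking - 19. Reaching 13 requires stocking = 32, outside [-2, 6].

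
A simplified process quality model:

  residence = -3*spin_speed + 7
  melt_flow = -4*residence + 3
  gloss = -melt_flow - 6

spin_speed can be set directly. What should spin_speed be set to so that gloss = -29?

spin_speed = 4

Substituting into the melt_flow equation gives melt_flow = 12*spin_speed - 25.
Substituting into the gloss equation gives gloss = -12*spin_speed + 19.
Solve -12*spin_speed + 19 = -29: spin_speed = (-29 - 19) / -12 = 4.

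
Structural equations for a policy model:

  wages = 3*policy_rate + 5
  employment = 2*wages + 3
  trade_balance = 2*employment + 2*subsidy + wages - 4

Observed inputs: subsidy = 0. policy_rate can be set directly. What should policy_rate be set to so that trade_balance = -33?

policy_rate = -4

Substituting into the employment equation gives employment = 6*policy_rate + 13.
trade_balance becomes 15*policy_rate + 27.
Solve 15*policy_rate + 27 = -33: policy_rate = (-33 - 27) / 15 = -4.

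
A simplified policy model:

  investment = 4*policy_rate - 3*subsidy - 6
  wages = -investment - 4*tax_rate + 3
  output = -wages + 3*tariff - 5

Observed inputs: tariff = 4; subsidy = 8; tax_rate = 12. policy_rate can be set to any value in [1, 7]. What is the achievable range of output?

Substituting into the investment equation gives investment = 4*policy_rate - 30.
Substituting into the wages equation gives wages = -4*policy_rate - 15.
Substituting into the output equation gives output = 4*policy_rate + 22.
Linear in policy_rate, so extremes are at the endpoints: policy_rate = 1 gives output = 26; policy_rate = 7 gives output = 50.

26 to 50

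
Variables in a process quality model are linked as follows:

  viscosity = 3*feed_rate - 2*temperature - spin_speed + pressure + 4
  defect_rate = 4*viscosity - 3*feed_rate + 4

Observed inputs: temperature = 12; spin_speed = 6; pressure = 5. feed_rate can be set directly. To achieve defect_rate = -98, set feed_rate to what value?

Substituting into the viscosity equation gives viscosity = 3*feed_rate - 21.
So defect_rate = 9*feed_rate - 80.
Solve 9*feed_rate - 80 = -98: feed_rate = (-98 + 80) / 9 = -2.

feed_rate = -2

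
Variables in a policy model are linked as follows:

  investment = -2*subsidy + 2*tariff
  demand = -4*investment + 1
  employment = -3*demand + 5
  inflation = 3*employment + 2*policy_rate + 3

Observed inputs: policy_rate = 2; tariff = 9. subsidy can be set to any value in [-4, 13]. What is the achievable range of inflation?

-275 to 949

Substituting into the investment equation gives investment = -2*subsidy + 18.
Substituting into the demand equation gives demand = 8*subsidy - 71.
Substituting into the employment equation gives employment = -24*subsidy + 218.
So inflation = -72*subsidy + 661.
Linear in subsidy, so extremes are at the endpoints: subsidy = -4 gives inflation = 949; subsidy = 13 gives inflation = -275.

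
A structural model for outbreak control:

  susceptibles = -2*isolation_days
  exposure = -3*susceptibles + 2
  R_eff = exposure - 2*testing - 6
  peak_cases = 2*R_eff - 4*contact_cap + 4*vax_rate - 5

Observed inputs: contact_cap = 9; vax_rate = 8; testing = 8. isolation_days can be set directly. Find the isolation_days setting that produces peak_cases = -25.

Substituting into the exposure equation gives exposure = 6*isolation_days + 2.
R_eff becomes 6*isolation_days - 20.
Substituting into the peak_cases equation gives peak_cases = 12*isolation_days - 49.
Solve 12*isolation_days - 49 = -25: isolation_days = (-25 + 49) / 12 = 2.

isolation_days = 2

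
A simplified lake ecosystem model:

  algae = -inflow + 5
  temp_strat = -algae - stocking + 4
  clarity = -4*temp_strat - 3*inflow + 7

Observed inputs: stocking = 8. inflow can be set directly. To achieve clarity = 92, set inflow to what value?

Substituting into the temp_strat equation gives temp_strat = inflow - 9.
clarity becomes -7*inflow + 43.
Solve -7*inflow + 43 = 92: inflow = (92 - 43) / -7 = -7.

inflow = -7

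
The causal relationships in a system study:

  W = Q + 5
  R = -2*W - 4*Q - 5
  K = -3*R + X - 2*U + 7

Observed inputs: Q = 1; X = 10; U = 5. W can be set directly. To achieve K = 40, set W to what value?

W = 1

Intervening on W fixes its value directly, overriding its dependence on Q.
Substituting into the R equation gives R = -2*W - 9.
This gives K = 6*W + 34.
Solve 6*W + 34 = 40: W = (40 - 34) / 6 = 1.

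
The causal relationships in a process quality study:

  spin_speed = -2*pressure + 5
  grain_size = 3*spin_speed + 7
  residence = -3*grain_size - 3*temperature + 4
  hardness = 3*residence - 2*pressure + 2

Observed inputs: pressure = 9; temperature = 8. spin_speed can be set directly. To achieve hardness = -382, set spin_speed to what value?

Intervening on spin_speed fixes its value directly, overriding its dependence on pressure.
Substituting into the residence equation gives residence = -9*spin_speed - 41.
Substituting into the hardness equation gives hardness = -27*spin_speed - 139.
Solve -27*spin_speed - 139 = -382: spin_speed = (-382 + 139) / -27 = 9.

spin_speed = 9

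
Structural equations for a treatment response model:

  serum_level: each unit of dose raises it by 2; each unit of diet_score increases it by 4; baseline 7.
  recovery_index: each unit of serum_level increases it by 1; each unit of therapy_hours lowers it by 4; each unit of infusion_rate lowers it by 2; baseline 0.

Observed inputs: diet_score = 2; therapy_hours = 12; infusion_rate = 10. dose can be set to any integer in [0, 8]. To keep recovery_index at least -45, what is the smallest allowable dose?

dose = 4

Substituting into the serum_level equation gives serum_level = 2*dose + 15.
Substituting into the recovery_index equation gives recovery_index = 2*dose - 53.
Require 2*dose - 53 ≥ -45, so dose ≥ 4.
The smallest integer in [0, 8] satisfying this is 4.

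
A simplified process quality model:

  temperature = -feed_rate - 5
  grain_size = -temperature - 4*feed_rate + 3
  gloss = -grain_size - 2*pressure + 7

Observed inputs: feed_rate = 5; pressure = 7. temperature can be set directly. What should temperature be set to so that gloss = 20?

temperature = 10

Intervening on temperature fixes its value directly, overriding its dependence on feed_rate.
Substituting into the grain_size equation gives grain_size = -temperature - 17.
gloss becomes temperature + 10.
Solve temperature + 10 = 20: temperature = (20 - 10) / 1 = 10.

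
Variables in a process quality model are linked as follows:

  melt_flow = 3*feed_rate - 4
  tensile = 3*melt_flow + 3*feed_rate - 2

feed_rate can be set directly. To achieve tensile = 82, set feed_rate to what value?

feed_rate = 8

Substituting into the tensile equation gives tensile = 12*feed_rate - 14.
Solve 12*feed_rate - 14 = 82: feed_rate = (82 + 14) / 12 = 8.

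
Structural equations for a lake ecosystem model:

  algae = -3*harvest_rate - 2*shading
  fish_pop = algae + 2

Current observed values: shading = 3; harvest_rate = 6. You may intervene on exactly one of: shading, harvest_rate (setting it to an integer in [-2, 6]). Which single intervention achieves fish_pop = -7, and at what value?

set harvest_rate = 1

Intervening on shading: fish_pop = -2*shading - 16. Reaching -7 requires shading = -9/2, not an integer.
Intervening on harvest_rate: with other inputs at their observed values, fish_pop = -3*harvest_rate - 4. Solving for -7 gives harvest_rate = 1, within [-2, 6].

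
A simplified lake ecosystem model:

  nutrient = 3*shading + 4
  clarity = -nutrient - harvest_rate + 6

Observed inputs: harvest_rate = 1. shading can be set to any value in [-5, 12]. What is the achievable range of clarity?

Substituting into the clarity equation gives clarity = -3*shading + 1.
Linear in shading, so extremes are at the endpoints: shading = -5 gives clarity = 16; shading = 12 gives clarity = -35.

-35 to 16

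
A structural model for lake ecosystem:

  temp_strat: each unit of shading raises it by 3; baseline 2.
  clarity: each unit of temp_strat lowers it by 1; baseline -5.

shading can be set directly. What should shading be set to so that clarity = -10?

shading = 1

Substituting into the clarity equation gives clarity = -3*shading - 7.
Solve -3*shading - 7 = -10: shading = (-10 + 7) / -3 = 1.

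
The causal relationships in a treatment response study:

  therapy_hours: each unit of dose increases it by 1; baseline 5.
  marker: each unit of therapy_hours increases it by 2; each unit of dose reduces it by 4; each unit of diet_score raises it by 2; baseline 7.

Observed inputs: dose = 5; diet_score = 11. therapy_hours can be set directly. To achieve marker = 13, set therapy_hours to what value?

Intervening on therapy_hours fixes its value directly, overriding its dependence on dose.
Substituting into the marker equation gives marker = 2*therapy_hours + 9.
Solve 2*therapy_hours + 9 = 13: therapy_hours = (13 - 9) / 2 = 2.

therapy_hours = 2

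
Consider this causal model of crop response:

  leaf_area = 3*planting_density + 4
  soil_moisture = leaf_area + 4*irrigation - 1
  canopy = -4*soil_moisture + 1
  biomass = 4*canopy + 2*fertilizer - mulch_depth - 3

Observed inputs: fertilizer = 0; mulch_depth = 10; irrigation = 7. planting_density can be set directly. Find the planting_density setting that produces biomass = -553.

planting_density = 1

Substituting into the soil_moisture equation gives soil_moisture = 3*planting_density + 31.
This gives canopy = -12*planting_density - 123.
Substituting into the biomass equation gives biomass = -48*planting_density - 505.
Solve -48*planting_density - 505 = -553: planting_density = (-553 + 505) / -48 = 1.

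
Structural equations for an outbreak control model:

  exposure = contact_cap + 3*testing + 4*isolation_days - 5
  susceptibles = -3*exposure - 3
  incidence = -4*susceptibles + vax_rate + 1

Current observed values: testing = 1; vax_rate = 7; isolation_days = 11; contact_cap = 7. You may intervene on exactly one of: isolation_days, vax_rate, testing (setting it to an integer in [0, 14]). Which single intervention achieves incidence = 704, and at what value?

Intervening on isolation_days: with other inputs at their observed values, incidence = 48*isolation_days + 80. Solving for 704 gives isolation_days = 13, within [0, 14].
Intervening on vax_rate: incidence = vax_rate + 601. Reaching 704 requires vax_rate = 103, outside [0, 14].
Intervening on testing: incidence = 36*testing + 572. Reaching 704 requires testing = 11/3, not an integer.

set isolation_days = 13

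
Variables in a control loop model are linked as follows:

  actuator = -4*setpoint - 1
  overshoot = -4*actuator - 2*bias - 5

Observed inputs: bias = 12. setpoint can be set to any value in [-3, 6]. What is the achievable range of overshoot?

-73 to 71

Substituting into the overshoot equation gives overshoot = 16*setpoint - 25.
Linear in setpoint, so extremes are at the endpoints: setpoint = -3 gives overshoot = -73; setpoint = 6 gives overshoot = 71.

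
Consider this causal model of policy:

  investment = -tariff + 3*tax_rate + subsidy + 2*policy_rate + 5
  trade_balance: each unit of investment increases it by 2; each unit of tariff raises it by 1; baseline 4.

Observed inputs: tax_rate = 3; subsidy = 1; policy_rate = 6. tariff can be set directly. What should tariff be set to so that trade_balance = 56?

Substituting into the investment equation gives investment = -tariff + 27.
Substituting into the trade_balance equation gives trade_balance = -tariff + 58.
Solve -tariff + 58 = 56: tariff = (56 - 58) / -1 = 2.

tariff = 2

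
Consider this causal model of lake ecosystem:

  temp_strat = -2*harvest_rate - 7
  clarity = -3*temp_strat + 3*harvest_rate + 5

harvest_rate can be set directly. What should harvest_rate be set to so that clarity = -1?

harvest_rate = -3

Substituting into the clarity equation gives clarity = 9*harvest_rate + 26.
Solve 9*harvest_rate + 26 = -1: harvest_rate = (-1 - 26) / 9 = -3.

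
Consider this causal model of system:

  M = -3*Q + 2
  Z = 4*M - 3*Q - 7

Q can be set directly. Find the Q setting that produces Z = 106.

Substituting into the Z equation gives Z = -15*Q + 1.
Solve -15*Q + 1 = 106: Q = (106 - 1) / -15 = -7.

Q = -7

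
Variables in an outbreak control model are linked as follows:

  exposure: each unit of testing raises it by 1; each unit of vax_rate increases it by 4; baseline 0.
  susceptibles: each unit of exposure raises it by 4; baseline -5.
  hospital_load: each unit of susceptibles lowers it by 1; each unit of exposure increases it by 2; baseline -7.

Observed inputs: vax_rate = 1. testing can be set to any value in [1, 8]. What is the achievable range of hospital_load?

-26 to -12

Substituting into the exposure equation gives exposure = testing + 4.
Substituting into the susceptibles equation gives susceptibles = 4*testing + 11.
So hospital_load = -2*testing - 10.
Linear in testing, so extremes are at the endpoints: testing = 1 gives hospital_load = -12; testing = 8 gives hospital_load = -26.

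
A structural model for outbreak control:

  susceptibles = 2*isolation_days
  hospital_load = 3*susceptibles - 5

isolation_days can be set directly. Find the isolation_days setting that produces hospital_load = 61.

Substituting into the hospital_load equation gives hospital_load = 6*isolation_days - 5.
Solve 6*isolation_days - 5 = 61: isolation_days = (61 + 5) / 6 = 11.

isolation_days = 11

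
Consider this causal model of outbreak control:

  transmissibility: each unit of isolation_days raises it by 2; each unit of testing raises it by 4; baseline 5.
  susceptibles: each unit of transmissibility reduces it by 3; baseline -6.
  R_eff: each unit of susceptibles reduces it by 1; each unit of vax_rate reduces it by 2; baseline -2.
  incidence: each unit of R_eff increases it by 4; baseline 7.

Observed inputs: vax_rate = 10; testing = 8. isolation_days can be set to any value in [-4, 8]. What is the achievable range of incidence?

291 to 579

Substituting into the transmissibility equation gives transmissibility = 2*isolation_days + 37.
So susceptibles = -6*isolation_days - 117.
Substituting into the R_eff equation gives R_eff = 6*isolation_days + 95.
Substituting into the incidence equation gives incidence = 24*isolation_days + 387.
Linear in isolation_days, so extremes are at the endpoints: isolation_days = -4 gives incidence = 291; isolation_days = 8 gives incidence = 579.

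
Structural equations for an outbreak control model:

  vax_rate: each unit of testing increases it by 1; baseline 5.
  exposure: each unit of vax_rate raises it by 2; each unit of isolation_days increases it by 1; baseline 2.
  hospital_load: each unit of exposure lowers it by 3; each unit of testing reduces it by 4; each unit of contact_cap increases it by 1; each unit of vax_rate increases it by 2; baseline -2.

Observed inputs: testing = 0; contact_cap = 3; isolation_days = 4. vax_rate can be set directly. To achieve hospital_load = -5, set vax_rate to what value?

vax_rate = -3

Intervening on vax_rate fixes its value directly, overriding its dependence on testing.
Substituting into the exposure equation gives exposure = 2*vax_rate + 6.
Substituting into the hospital_load equation gives hospital_load = -4*vax_rate - 17.
Solve -4*vax_rate - 17 = -5: vax_rate = (-5 + 17) / -4 = -3.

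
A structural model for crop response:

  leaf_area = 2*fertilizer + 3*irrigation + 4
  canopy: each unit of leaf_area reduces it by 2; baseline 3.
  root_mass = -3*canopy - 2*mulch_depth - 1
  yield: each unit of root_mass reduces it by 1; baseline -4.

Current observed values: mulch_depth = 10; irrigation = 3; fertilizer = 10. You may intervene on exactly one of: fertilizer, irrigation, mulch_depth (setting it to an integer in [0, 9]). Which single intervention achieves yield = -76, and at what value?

set fertilizer = 2

Intervening on fertilizer: with other inputs at their observed values, yield = -12*fertilizer - 52. Solving for -76 gives fertilizer = 2, within [0, 9].
Intervening on irrigation: yield = -18*irrigation - 118. Reaching -76 requires irrigation = -7/3, not an integer.
Intervening on mulch_depth: yield = 2*mulch_depth - 192. Reaching -76 requires mulch_depth = 58, outside [0, 9].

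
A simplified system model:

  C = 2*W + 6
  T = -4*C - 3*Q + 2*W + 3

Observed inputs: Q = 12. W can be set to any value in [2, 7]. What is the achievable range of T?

Substituting into the T equation gives T = -6*W - 57.
Linear in W, so extremes are at the endpoints: W = 2 gives T = -69; W = 7 gives T = -99.

-99 to -69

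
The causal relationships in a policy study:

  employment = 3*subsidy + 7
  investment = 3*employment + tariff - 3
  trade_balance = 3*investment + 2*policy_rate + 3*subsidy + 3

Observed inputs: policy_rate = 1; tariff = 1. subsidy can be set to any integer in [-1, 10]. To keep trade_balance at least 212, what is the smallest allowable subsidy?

subsidy = 5

Substituting into the investment equation gives investment = 9*subsidy + 19.
Substituting into the trade_balance equation gives trade_balance = 30*subsidy + 62.
Require 30*subsidy + 62 ≥ 212, so subsidy ≥ 5.
The smallest integer in [-1, 10] satisfying this is 5.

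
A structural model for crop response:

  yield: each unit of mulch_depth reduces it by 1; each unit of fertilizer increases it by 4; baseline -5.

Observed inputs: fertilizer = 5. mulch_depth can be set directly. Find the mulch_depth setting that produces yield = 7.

mulch_depth = 8

Substituting into the yield equation gives yield = -mulch_depth + 15.
Solve -mulch_depth + 15 = 7: mulch_depth = (7 - 15) / -1 = 8.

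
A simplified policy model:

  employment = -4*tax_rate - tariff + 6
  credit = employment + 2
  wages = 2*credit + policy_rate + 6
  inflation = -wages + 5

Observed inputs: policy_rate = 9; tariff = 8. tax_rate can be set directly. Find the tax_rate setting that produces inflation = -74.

Substituting into the employment equation gives employment = -4*tax_rate - 2.
Substituting into the credit equation gives credit = -4*tax_rate.
Substituting into the wages equation gives wages = -8*tax_rate + 15.
So inflation = 8*tax_rate - 10.
Solve 8*tax_rate - 10 = -74: tax_rate = (-74 + 10) / 8 = -8.

tax_rate = -8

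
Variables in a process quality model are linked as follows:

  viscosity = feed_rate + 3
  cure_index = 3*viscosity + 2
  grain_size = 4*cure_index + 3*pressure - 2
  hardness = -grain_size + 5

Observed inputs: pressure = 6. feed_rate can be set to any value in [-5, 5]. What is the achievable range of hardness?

-115 to 5

Substituting into the cure_index equation gives cure_index = 3*feed_rate + 11.
grain_size becomes 12*feed_rate + 60.
This gives hardness = -12*feed_rate - 55.
Linear in feed_rate, so extremes are at the endpoints: feed_rate = -5 gives hardness = 5; feed_rate = 5 gives hardness = -115.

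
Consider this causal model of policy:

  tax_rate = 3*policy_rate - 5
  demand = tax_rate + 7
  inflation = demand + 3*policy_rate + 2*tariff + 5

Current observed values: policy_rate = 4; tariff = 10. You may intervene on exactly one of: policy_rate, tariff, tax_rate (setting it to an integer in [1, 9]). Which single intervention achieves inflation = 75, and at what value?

Intervening on policy_rate: with other inputs at their observed values, inflation = 6*policy_rate + 27. Solving for 75 gives policy_rate = 8, within [1, 9].
Intervening on tariff: inflation = 2*tariff + 31. Reaching 75 requires tariff = 22, outside [1, 9].
Intervening on tax_rate: inflation = tax_rate + 44. Reaching 75 requires tax_rate = 31, outside [1, 9].

set policy_rate = 8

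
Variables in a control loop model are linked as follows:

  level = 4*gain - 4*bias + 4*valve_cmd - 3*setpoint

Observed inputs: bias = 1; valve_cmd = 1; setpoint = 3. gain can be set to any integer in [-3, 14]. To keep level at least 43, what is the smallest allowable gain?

gain = 13

Substituting into the level equation gives level = 4*gain - 9.
Require 4*gain - 9 ≥ 43, so gain ≥ 13.
The smallest integer in [-3, 14] satisfying this is 13.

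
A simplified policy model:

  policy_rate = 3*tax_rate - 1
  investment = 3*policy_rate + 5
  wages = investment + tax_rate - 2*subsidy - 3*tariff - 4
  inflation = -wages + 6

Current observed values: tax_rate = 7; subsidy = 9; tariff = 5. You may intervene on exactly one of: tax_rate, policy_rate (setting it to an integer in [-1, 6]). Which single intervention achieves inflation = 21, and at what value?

Intervening on tax_rate: with other inputs at their observed values, inflation = -10*tax_rate + 41. Solving for 21 gives tax_rate = 2, within [-1, 6].
Intervening on policy_rate: inflation = -3*policy_rate + 31. Reaching 21 requires policy_rate = 10/3, not an integer.

set tax_rate = 2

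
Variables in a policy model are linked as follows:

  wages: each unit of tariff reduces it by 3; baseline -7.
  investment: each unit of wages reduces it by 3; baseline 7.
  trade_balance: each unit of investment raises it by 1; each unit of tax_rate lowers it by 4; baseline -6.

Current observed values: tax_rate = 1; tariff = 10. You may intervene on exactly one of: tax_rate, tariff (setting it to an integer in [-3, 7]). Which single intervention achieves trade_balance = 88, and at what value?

set tax_rate = 6

Intervening on tax_rate: with other inputs at their observed values, trade_balance = -4*tax_rate + 112. Solving for 88 gives tax_rate = 6, within [-3, 7].
Intervening on tariff: trade_balance = 9*tariff + 18. Reaching 88 requires tariff = 70/9, not an integer.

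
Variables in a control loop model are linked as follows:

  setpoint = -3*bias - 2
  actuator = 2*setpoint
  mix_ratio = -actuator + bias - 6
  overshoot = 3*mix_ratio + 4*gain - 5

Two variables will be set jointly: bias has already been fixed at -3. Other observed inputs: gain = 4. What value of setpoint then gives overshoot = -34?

With bias held at -3:
Intervening on setpoint fixes its value directly, overriding its dependence on bias.
Substituting into the mix_ratio equation gives mix_ratio = -2*setpoint - 9.
This gives overshoot = -6*setpoint - 16.
Solve -6*setpoint - 16 = -34: setpoint = (-34 + 16) / -6 = 3.

setpoint = 3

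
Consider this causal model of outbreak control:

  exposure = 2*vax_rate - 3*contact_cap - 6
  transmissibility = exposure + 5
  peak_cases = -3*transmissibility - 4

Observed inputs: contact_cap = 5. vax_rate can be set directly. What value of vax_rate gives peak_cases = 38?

Substituting into the exposure equation gives exposure = 2*vax_rate - 21.
transmissibility becomes 2*vax_rate - 16.
Substituting into the peak_cases equation gives peak_cases = -6*vax_rate + 44.
Solve -6*vax_rate + 44 = 38: vax_rate = (38 - 44) / -6 = 1.

vax_rate = 1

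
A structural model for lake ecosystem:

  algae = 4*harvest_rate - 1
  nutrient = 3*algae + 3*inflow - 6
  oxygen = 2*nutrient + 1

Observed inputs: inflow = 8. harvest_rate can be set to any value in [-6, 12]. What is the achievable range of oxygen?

-113 to 319

Substituting into the nutrient equation gives nutrient = 12*harvest_rate + 15.
Substituting into the oxygen equation gives oxygen = 24*harvest_rate + 31.
Linear in harvest_rate, so extremes are at the endpoints: harvest_rate = -6 gives oxygen = -113; harvest_rate = 12 gives oxygen = 319.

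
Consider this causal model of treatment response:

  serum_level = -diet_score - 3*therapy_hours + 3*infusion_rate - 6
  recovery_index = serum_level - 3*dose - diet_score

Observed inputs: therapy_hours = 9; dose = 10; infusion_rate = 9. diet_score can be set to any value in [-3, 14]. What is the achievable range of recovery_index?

-64 to -30

Substituting into the serum_level equation gives serum_level = -diet_score - 6.
Substituting into the recovery_index equation gives recovery_index = -2*diet_score - 36.
Linear in diet_score, so extremes are at the endpoints: diet_score = -3 gives recovery_index = -30; diet_score = 14 gives recovery_index = -64.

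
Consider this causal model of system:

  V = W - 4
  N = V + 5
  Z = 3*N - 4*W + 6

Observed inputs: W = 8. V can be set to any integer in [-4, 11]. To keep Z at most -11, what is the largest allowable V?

V = 0

Intervening on V fixes its value directly, overriding its dependence on W.
Substituting into the Z equation gives Z = 3*V - 11.
Require 3*V - 11 ≤ -11, so V ≤ 0.
The largest integer in [-4, 11] satisfying this is 0.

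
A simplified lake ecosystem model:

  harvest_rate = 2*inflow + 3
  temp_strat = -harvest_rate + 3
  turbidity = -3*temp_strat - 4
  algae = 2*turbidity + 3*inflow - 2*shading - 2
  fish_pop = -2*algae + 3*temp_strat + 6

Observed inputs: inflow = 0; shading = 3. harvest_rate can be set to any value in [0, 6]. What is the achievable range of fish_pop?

-7 to 83

Intervening on harvest_rate fixes its value directly, overriding its dependence on inflow.
Substituting into the turbidity equation gives turbidity = 3*harvest_rate - 13.
algae becomes 6*harvest_rate - 34.
Substituting into the fish_pop equation gives fish_pop = -15*harvest_rate + 83.
Linear in harvest_rate, so extremes are at the endpoints: harvest_rate = 0 gives fish_pop = 83; harvest_rate = 6 gives fish_pop = -7.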